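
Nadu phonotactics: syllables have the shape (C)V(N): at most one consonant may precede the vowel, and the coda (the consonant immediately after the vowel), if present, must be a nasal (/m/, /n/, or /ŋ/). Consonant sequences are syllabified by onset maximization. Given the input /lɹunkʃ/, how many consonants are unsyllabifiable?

3

Under (C)V(N), the unsyllabifiable consonants are /l/, /k/, /ʃ/ (only a nasal (/m/, /n/, or /ŋ/) is licensed in coda position; onsets are limited to one consonant).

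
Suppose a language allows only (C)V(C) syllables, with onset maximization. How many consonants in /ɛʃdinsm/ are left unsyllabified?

Under (C)V(C), the unsyllabifiable consonants are /s/, /m/ (at most one coda consonant is licensed; onsets are limited to one consonant).

2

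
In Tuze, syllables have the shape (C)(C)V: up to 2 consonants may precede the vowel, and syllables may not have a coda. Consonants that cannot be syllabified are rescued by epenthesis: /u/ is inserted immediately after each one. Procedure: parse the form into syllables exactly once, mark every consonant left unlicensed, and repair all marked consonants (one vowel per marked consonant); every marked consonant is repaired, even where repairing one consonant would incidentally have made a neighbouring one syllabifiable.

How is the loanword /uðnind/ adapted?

The consonants /n/, /d/ cannot be parsed into a legal (C)(C)V syllable (no codas are permitted; onsets may contain at most 2 consonants).
Each unlicensed consonant becomes the onset of a new syllable: /n/ → /nu/, /d/ → /du/.

uðninudu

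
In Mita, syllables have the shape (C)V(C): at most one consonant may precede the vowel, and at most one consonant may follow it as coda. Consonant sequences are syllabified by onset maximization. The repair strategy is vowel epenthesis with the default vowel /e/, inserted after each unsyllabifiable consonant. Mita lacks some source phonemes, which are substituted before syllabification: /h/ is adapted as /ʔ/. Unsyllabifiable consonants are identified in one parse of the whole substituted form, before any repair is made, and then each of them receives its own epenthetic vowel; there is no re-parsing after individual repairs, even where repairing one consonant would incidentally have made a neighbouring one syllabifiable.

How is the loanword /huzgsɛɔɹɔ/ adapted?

ʔuzgesɛɔɹɔ

Substitution: /h/ → /ʔ/, giving /ʔuzgsɛɔɹɔ/.
Under (C)V(C), the unsyllabifiable consonants are /g/ (at most one coda consonant is licensed; onsets are limited to one consonant).
Epenthesis after each stranded consonant: /g/ → /ge/.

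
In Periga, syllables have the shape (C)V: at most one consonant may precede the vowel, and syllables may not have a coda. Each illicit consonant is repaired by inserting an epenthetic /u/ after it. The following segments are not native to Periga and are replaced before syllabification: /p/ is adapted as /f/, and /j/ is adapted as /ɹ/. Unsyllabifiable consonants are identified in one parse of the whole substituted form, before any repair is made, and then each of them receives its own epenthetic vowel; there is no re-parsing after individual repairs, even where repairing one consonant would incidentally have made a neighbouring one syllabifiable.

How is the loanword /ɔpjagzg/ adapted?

Substitution: /p/ → /f/, /j/ → /ɹ/, giving /ɔfɹagzg/.
Syllabifying with onset maximization leaves /f/, /g/, /z/, /g/ stranded (no codas are permitted; onsets are limited to one consonant).
Each unlicensed consonant becomes the onset of a new syllable: /f/ → /fu/, /g/ → /gu/, /z/ → /zu/, /g/ → /gu/.

ɔfuɹaguzugu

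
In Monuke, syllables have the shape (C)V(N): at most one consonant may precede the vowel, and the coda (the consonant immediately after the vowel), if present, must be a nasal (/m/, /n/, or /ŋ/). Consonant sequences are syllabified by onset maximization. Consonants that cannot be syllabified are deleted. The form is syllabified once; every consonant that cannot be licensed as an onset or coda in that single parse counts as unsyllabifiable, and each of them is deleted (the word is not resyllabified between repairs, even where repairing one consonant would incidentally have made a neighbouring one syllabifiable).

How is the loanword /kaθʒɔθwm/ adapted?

Syllabifying with onset maximization leaves /θ/, /θ/, /w/, /m/ stranded (only a nasal (/m/, /n/, or /ŋ/) is licensed in coda position; onsets are limited to one consonant).
Each unlicensed consonant is deleted: /θ/, /θ/, /w/, /m/.

kaʒɔ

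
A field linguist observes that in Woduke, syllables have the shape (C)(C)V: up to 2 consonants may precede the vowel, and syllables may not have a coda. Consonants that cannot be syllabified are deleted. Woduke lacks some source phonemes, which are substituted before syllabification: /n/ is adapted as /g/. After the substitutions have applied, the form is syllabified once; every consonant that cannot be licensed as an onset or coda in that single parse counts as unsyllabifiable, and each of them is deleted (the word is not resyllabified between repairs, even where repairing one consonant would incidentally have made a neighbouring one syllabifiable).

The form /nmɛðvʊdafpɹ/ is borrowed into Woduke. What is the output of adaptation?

gmɛðvʊda

Substitution: /n/ → /g/, giving /gmɛðvʊdafpɹ/.
Under (C)(C)V, the unsyllabifiable consonants are /f/, /p/, /ɹ/ (no codas are permitted; onsets may contain at most 2 consonants).
Each unlicensed consonant is deleted: /f/, /p/, /ɹ/.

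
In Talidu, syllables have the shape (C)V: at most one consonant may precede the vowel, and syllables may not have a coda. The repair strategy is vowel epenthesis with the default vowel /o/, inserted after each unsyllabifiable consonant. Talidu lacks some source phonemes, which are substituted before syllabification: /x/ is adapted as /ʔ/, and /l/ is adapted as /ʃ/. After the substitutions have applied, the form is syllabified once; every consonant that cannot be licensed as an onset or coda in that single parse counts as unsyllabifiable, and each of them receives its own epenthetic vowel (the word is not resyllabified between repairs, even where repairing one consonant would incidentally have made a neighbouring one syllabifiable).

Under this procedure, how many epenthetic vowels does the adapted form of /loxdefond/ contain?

After substitution the input is /ʃoʔdefond/.
The unsyllabifiable consonants are /ʔ/, /n/, /d/; each receives one epenthetic vowel.

3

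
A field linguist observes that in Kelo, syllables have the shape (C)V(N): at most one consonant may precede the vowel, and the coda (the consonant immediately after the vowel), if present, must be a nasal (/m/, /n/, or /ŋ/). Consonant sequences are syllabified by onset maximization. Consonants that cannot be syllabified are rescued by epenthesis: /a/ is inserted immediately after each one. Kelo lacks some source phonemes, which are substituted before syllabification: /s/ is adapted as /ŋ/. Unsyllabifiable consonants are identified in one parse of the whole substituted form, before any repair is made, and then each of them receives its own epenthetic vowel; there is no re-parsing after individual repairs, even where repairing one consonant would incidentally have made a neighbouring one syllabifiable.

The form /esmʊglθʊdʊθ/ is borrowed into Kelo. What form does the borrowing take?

eŋmʊgalaθʊdʊθa

Substitution: /s/ → /ŋ/, giving /eŋmʊglθʊdʊθ/.
Syllabifying with onset maximization leaves /g/, /l/, /θ/ stranded (only a nasal (/m/, /n/, or /ŋ/) is licensed in coda position; onsets are limited to one consonant).
Inserting the epenthetic vowel yields /g/ → /ga/, /l/ → /la/, /θ/ → /θa/.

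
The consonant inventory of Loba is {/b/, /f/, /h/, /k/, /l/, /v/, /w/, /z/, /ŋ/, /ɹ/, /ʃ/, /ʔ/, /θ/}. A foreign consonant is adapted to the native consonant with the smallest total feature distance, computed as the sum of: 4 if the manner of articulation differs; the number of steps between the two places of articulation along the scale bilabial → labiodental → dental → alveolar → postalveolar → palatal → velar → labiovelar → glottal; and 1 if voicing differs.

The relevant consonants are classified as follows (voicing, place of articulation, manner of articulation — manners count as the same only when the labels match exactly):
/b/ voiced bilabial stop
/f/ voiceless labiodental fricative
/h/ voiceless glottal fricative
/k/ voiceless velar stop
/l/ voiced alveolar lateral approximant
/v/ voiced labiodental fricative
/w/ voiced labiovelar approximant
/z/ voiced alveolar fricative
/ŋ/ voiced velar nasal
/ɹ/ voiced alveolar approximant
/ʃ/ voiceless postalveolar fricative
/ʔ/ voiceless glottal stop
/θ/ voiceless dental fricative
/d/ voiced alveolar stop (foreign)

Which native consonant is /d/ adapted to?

/b/ is closest: same manner (stop), place distance 3 (alveolar→bilabial), same voicing; total 3. Next closest is /k/ at distance 4.

b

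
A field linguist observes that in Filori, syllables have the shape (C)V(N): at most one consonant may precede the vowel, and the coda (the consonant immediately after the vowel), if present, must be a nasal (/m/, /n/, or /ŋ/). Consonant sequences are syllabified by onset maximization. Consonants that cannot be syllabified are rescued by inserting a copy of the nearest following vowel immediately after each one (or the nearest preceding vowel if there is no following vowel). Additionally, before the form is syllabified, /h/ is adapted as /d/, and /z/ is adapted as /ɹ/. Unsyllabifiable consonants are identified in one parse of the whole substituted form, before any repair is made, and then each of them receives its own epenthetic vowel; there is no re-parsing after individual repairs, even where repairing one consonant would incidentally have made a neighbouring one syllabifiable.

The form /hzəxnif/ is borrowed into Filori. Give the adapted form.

Substitution: /h/ → /d/, /z/ → /ɹ/, giving /dɹəxnif/.
The consonants /d/, /x/, /f/ cannot be parsed into a legal (C)V(N) syllable (only a nasal (/m/, /n/, or /ŋ/) is licensed in coda position; onsets are limited to one consonant).
Epenthesis after each stranded consonant: /d/ → /də/, /x/ → /xi/, /f/ → /fi/.

dəɹəxinifi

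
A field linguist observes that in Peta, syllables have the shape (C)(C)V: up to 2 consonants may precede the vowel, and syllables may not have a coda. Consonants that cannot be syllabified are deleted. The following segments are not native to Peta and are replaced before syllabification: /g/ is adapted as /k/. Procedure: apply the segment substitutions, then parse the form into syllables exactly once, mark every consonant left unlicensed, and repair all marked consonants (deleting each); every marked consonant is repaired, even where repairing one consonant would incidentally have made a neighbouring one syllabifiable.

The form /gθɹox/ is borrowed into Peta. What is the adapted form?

θɹo

Substitution: /g/ → /k/, giving /kθɹox/.
The consonants /k/, /x/ cannot be parsed into a legal (C)(C)V syllable (no codas are permitted; onsets may contain at most 2 consonants).
Each unlicensed consonant is deleted: /k/, /x/.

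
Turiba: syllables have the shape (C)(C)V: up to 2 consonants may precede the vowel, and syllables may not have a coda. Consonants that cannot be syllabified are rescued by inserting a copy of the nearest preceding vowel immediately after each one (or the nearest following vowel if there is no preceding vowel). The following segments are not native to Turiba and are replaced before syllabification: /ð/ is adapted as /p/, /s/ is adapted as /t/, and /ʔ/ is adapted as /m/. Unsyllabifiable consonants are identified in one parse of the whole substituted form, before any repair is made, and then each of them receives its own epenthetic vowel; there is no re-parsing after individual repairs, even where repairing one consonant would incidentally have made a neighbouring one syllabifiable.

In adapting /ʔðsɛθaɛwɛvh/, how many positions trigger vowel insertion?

After substitution the input is /mptɛθaɛwɛvh/.
The unsyllabifiable consonants are /m/, /v/, /h/; each receives one epenthetic vowel.

3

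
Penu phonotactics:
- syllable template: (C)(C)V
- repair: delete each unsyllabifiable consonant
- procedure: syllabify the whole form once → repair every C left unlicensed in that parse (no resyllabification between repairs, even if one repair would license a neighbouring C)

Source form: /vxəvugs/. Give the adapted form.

vxəvu

The consonants /g/, /s/ cannot be parsed into a legal (C)(C)V syllable (no codas are permitted; onsets may contain at most 2 consonants).
Deleting the stranded consonants removes /g/, /s/.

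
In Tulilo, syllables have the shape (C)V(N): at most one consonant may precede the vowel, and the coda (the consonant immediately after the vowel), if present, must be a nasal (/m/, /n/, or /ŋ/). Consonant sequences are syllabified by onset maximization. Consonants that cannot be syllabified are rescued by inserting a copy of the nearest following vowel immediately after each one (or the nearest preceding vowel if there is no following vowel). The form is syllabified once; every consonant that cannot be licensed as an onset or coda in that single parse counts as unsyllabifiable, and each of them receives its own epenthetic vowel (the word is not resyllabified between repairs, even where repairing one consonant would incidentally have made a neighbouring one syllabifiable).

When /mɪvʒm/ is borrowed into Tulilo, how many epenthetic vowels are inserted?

3

The unsyllabifiable consonants are /v/, /ʒ/, /m/; each receives one epenthetic vowel.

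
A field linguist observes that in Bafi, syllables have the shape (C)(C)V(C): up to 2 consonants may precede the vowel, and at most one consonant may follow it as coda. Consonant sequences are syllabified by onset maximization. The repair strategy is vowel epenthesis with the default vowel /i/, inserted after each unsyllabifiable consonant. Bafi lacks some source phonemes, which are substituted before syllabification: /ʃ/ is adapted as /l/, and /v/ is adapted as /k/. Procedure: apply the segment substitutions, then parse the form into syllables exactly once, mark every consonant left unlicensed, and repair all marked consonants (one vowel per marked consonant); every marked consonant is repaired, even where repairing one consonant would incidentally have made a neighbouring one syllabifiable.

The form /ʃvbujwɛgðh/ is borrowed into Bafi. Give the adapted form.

Substitution: /ʃ/ → /l/, /v/ → /k/, giving /lkbujwɛgðh/.
Under (C)(C)V(C), the unsyllabifiable consonants are /l/, /ð/, /h/ (at most one coda consonant is licensed; onsets may contain at most 2 consonants).
Inserting the epenthetic vowel yields /l/ → /li/, /ð/ → /ði/, /h/ → /hi/.

likbujwɛgðihi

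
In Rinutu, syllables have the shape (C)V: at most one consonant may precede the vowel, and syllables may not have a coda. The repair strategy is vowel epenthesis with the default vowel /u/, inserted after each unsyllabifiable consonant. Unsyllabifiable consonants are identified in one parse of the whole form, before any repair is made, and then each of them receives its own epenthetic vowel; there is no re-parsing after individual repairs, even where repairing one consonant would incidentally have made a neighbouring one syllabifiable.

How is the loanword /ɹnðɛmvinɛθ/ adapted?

The consonants /ɹ/, /n/, /m/, /θ/ cannot be parsed into a legal (C)V syllable (no codas are permitted; onsets are limited to one consonant).
Each unlicensed consonant becomes the onset of a new syllable: /ɹ/ → /ɹu/, /n/ → /nu/, /m/ → /mu/, /θ/ → /θu/.

ɹunuðɛmuvinɛθu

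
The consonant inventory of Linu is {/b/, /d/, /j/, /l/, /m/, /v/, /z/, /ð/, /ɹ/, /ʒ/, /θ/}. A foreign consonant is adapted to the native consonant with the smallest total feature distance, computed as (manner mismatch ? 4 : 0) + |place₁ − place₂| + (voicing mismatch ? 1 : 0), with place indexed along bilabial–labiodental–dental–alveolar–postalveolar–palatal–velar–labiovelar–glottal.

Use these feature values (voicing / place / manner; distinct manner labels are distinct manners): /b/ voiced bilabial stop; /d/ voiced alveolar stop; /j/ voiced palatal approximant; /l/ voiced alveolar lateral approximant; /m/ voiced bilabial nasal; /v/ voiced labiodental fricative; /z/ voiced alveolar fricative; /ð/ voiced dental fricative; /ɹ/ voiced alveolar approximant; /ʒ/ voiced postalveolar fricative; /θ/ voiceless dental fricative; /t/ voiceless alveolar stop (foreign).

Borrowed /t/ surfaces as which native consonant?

d

/d/ is closest: same manner (stop), place distance 0 (alveolar→alveolar), voicing differs (+1); total 1. Next closest is /b/ at distance 4.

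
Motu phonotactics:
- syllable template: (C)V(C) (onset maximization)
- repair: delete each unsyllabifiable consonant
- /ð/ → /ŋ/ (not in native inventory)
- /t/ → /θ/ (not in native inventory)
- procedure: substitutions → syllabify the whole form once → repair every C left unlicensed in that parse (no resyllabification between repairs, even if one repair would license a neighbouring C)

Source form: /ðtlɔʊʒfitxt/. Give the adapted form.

Substitution: /ð/ → /ŋ/, /t/ → /θ/, giving /ŋθlɔʊʒfiθxθ/.
Syllabifying with onset maximization leaves /ŋ/, /θ/, /x/, /θ/ stranded (at most one coda consonant is licensed; onsets are limited to one consonant).
Deletion applies to /ŋ/, /θ/, /x/, /θ/.

lɔʊʒfiθ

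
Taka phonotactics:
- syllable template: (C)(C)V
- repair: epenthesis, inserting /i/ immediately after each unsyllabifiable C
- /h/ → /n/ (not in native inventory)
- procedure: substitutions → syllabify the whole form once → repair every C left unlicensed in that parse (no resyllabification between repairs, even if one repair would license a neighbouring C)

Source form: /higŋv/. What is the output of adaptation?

nigiŋivi

Substitution: /h/ → /n/, giving /nigŋv/.
Syllabifying with onset maximization leaves /g/, /ŋ/, /v/ stranded (no codas are permitted; onsets may contain at most 2 consonants).
Inserting the epenthetic vowel yields /g/ → /gi/, /ŋ/ → /ŋi/, /v/ → /vi/.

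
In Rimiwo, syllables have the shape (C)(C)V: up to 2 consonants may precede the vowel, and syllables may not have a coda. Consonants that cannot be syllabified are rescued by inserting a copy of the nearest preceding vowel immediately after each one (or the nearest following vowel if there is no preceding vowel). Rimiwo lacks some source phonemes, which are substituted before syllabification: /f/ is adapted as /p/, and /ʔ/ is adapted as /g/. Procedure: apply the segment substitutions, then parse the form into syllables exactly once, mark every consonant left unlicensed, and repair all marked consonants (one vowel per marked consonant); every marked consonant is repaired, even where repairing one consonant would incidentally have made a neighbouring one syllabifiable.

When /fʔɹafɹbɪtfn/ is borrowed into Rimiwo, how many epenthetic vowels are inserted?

5

After substitution the input is /pgɹapɹbɪtpn/.
The unsyllabifiable consonants are /p/, /p/, /t/, /p/, /n/; each receives one epenthetic vowel.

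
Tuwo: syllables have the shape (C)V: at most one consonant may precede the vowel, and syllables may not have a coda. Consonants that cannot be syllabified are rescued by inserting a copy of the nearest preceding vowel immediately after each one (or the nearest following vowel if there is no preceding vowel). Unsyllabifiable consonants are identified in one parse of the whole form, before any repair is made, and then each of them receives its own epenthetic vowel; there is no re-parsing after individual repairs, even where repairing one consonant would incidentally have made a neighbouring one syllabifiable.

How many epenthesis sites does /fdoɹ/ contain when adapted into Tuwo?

2

The unsyllabifiable consonants are /f/, /ɹ/; each receives one epenthetic vowel.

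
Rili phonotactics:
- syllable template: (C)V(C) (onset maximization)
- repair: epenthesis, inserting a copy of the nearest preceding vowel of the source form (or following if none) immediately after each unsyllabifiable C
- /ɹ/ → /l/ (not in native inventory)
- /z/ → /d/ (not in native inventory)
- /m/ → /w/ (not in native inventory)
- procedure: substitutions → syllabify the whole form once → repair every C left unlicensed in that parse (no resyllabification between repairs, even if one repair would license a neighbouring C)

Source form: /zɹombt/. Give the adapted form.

dolowboto

Substitution: /z/ → /d/, /ɹ/ → /l/, /m/ → /w/, giving /dlowbt/.
Under (C)V(C), the unsyllabifiable consonants are /d/, /b/, /t/ (at most one coda consonant is licensed; onsets are limited to one consonant).
Epenthesis after each stranded consonant: /d/ → /do/, /b/ → /bo/, /t/ → /to/.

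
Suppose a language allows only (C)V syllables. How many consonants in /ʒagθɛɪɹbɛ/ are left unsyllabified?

2

The consonants /g/, /ɹ/ cannot be parsed into a legal (C)V syllable (no codas are permitted; onsets are limited to one consonant).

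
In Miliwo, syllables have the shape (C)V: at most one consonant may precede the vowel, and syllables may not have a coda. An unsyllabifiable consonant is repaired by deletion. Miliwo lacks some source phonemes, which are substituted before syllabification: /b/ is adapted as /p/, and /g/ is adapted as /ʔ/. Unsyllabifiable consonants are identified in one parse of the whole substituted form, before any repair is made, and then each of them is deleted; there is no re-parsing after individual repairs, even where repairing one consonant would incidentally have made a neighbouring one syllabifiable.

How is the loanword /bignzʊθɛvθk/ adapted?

pizʊθɛ

Substitution: /b/ → /p/, /g/ → /ʔ/, giving /piʔnzʊθɛvθk/.
The consonants /ʔ/, /n/, /v/, /θ/, /k/ cannot be parsed into a legal (C)V syllable (no codas are permitted; onsets are limited to one consonant).
Deletion applies to /ʔ/, /n/, /v/, /θ/, /k/.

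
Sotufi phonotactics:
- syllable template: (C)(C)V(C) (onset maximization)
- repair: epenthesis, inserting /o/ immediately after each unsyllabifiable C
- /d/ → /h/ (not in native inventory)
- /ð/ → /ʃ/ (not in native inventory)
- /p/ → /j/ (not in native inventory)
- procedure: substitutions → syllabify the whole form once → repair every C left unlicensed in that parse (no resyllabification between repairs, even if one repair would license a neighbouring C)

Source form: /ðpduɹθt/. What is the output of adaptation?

Substitution: /ð/ → /ʃ/, /p/ → /j/, /d/ → /h/, giving /ʃjhuɹθt/.
The consonants /ʃ/, /θ/, /t/ cannot be parsed into a legal (C)(C)V(C) syllable (at most one coda consonant is licensed; onsets may contain at most 2 consonants).
Each unlicensed consonant becomes the onset of a new syllable: /ʃ/ → /ʃo/, /θ/ → /θo/, /t/ → /to/.

ʃojhuɹθoto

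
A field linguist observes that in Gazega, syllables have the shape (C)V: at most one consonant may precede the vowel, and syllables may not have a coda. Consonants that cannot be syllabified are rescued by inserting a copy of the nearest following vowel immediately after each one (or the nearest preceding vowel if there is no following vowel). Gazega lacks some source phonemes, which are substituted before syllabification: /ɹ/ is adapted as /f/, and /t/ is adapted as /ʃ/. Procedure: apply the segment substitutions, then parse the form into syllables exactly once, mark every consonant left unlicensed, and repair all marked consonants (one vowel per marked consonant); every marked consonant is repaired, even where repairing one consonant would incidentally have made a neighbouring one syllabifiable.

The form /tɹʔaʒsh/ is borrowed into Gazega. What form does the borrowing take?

ʃafaʔaʒasaha

Substitution: /t/ → /ʃ/, /ɹ/ → /f/, giving /ʃfʔaʒsh/.
Syllabifying with onset maximization leaves /ʃ/, /f/, /ʒ/, /s/, /h/ stranded (no codas are permitted; onsets are limited to one consonant).
Epenthesis after each stranded consonant: /ʃ/ → /ʃa/, /f/ → /fa/, /ʒ/ → /ʒa/, /s/ → /sa/, /h/ → /ha/.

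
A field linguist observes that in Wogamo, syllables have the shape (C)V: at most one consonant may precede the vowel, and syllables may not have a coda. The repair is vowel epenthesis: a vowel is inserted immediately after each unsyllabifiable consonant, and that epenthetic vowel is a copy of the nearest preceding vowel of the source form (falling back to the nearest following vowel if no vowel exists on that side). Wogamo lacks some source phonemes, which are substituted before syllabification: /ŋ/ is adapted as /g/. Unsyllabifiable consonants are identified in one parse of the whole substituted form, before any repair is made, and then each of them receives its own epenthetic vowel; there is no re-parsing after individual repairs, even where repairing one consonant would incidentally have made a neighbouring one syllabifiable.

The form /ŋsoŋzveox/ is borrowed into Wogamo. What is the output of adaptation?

Substitution: /ŋ/ → /g/, giving /gsogzveox/.
Syllabifying with onset maximization leaves /g/, /g/, /z/, /x/ stranded (no codas are permitted; onsets are limited to one consonant).
Each unlicensed consonant becomes the onset of a new syllable: /g/ → /go/, /g/ → /go/, /z/ → /zo/, /x/ → /xo/.

gosogozoveoxo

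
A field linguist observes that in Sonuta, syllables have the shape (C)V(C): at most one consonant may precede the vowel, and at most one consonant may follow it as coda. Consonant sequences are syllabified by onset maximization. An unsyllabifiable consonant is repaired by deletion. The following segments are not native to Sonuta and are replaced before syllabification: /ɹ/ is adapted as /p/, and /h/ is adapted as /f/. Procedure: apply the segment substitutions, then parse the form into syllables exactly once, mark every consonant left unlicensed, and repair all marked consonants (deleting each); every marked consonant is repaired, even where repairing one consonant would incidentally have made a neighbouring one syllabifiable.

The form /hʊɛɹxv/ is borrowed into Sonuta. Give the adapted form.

Substitution: /h/ → /f/, /ɹ/ → /p/, giving /fʊɛpxv/.
The consonants /x/, /v/ cannot be parsed into a legal (C)V(C) syllable (at most one coda consonant is licensed; onsets are limited to one consonant).
Deleting the stranded consonants removes /x/, /v/.

fʊɛp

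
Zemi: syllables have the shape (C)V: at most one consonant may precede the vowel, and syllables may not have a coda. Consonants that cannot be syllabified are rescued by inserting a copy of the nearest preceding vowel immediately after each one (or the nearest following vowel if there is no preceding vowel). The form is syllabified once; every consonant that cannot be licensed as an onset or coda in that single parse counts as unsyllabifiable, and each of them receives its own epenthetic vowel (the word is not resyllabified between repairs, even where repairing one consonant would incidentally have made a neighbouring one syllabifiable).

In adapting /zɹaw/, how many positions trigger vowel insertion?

2

The unsyllabifiable consonants are /z/, /w/; each receives one epenthetic vowel.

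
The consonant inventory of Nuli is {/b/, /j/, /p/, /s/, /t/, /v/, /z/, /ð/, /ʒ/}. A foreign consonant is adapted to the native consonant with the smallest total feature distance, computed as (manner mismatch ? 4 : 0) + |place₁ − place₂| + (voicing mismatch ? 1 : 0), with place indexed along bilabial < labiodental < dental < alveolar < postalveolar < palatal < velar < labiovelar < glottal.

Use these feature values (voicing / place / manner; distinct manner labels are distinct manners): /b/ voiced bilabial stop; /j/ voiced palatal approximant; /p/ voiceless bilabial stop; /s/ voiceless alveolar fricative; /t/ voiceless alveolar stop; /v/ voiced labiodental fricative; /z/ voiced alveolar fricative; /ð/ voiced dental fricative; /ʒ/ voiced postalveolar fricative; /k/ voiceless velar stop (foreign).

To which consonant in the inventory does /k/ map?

/t/ is closest: same manner (stop), place distance 3 (velar→alveolar), same voicing; total 3. Next closest is /j/ at distance 6.

t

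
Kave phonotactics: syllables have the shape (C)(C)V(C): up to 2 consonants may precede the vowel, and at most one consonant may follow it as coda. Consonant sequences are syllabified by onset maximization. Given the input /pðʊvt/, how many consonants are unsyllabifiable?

1

The consonants /t/ cannot be parsed into a legal (C)(C)V(C) syllable (at most one coda consonant is licensed; onsets may contain at most 2 consonants).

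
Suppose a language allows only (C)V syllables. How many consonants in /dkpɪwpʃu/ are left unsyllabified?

Under (C)V, the unsyllabifiable consonants are /d/, /k/, /w/, /p/ (no codas are permitted; onsets are limited to one consonant).

4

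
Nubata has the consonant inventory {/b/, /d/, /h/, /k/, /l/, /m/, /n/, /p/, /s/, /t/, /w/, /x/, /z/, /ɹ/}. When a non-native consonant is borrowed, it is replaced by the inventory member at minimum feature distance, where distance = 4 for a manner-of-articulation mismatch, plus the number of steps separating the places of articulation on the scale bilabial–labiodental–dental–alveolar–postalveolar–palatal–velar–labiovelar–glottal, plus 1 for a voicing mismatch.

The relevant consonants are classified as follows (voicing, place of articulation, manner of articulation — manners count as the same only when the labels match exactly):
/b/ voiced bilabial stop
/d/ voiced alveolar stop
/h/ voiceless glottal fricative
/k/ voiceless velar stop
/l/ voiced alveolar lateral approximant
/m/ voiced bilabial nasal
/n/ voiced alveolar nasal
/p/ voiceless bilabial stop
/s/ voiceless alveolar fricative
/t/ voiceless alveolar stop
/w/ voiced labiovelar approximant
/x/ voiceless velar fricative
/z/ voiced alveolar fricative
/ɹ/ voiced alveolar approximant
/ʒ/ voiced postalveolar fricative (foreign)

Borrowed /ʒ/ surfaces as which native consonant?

z

/z/ is closest: same manner (fricative), place distance 1 (postalveolar→alveolar), same voicing; total 1. Next closest is /s/ at distance 2.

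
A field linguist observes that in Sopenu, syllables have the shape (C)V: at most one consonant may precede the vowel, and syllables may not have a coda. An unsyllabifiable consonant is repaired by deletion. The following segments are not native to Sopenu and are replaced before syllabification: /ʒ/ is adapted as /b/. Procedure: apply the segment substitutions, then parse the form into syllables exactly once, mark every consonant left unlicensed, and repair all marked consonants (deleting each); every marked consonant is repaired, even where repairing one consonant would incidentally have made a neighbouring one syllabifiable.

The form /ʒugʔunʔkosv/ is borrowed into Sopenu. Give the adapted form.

buʔuko

Substitution: /ʒ/ → /b/, giving /bugʔunʔkosv/.
Under (C)V, the unsyllabifiable consonants are /g/, /n/, /ʔ/, /s/, /v/ (no codas are permitted; onsets are limited to one consonant).
Deletion applies to /g/, /n/, /ʔ/, /s/, /v/.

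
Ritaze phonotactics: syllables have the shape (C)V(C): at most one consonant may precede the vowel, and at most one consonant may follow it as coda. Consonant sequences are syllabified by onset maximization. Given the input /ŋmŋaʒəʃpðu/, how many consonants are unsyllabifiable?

3

Syllabifying with onset maximization leaves /ŋ/, /m/, /p/ stranded (at most one coda consonant is licensed; onsets are limited to one consonant).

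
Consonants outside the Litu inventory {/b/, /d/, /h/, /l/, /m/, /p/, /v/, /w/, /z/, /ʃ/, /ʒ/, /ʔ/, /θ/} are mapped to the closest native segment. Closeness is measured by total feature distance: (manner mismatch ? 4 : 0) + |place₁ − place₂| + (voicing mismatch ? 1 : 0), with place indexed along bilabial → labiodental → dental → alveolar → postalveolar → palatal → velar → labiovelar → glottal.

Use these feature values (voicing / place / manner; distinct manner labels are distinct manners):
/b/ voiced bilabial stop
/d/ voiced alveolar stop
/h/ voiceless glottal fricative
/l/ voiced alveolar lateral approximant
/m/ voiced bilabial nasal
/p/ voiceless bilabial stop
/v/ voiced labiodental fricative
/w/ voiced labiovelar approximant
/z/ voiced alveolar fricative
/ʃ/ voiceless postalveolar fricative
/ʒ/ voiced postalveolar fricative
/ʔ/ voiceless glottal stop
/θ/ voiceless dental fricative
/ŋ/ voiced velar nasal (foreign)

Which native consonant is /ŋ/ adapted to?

w

/w/ is closest: manner differs (nasal→approximant, +4), place distance 1 (velar→labiovelar), same voicing; total 5. Next closest is /m/ at distance 6.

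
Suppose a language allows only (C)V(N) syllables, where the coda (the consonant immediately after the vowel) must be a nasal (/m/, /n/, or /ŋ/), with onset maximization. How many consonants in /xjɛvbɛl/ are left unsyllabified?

3

Syllabifying with onset maximization leaves /x/, /v/, /l/ stranded (only a nasal (/m/, /n/, or /ŋ/) is licensed in coda position; onsets are limited to one consonant).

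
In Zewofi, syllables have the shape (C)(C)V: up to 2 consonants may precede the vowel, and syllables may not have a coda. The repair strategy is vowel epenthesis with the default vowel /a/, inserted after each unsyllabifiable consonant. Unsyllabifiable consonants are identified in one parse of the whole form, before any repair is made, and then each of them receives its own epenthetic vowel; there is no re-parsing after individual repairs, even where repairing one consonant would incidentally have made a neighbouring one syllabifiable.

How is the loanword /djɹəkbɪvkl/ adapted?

Under (C)(C)V, the unsyllabifiable consonants are /d/, /v/, /k/, /l/ (no codas are permitted; onsets may contain at most 2 consonants).
Each unlicensed consonant becomes the onset of a new syllable: /d/ → /da/, /v/ → /va/, /k/ → /ka/, /l/ → /la/.

dajɹəkbɪvakala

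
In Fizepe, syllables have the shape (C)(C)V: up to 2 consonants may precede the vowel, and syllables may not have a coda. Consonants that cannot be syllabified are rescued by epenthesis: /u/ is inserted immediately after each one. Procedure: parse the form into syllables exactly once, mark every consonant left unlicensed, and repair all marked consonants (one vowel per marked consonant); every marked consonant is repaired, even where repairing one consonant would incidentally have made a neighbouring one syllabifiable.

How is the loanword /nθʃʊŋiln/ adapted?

nuθʃʊŋilunu

Syllabifying with onset maximization leaves /n/, /l/, /n/ stranded (no codas are permitted; onsets may contain at most 2 consonants).
Each unlicensed consonant becomes the onset of a new syllable: /n/ → /nu/, /l/ → /lu/, /n/ → /nu/.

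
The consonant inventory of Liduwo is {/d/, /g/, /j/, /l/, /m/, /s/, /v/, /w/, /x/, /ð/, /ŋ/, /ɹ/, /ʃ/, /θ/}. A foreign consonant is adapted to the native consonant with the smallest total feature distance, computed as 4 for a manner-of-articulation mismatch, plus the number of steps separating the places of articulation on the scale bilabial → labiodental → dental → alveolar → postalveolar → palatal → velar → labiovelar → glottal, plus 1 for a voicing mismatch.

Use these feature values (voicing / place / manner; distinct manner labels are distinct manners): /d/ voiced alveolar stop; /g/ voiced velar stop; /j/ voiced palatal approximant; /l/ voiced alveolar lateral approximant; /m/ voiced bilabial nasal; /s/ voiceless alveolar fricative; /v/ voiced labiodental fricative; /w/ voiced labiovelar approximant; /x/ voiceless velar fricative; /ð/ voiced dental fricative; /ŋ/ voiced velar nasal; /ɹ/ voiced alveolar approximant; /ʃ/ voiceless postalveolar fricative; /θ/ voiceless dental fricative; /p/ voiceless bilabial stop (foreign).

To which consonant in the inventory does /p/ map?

d

/d/ is closest: same manner (stop), place distance 3 (bilabial→alveolar), voicing differs (+1); total 4. Next closest is /m/ at distance 5.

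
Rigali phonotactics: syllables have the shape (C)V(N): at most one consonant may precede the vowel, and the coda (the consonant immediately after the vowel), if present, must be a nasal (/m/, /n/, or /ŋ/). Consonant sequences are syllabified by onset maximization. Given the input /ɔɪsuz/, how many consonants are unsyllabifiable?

Under (C)V(N), the unsyllabifiable consonants are /z/ (only a nasal (/m/, /n/, or /ŋ/) is licensed in coda position; onsets are limited to one consonant).

1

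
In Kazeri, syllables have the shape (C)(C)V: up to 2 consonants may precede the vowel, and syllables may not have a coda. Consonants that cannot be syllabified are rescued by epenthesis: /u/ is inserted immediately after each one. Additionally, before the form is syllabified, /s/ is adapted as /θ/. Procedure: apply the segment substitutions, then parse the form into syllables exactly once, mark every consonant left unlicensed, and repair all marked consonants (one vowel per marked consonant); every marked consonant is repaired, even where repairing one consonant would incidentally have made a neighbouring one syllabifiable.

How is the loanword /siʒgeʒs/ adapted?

Substitution: /s/ → /θ/, giving /θiʒgeʒθ/.
The consonants /ʒ/, /θ/ cannot be parsed into a legal (C)(C)V syllable (no codas are permitted; onsets may contain at most 2 consonants).
Inserting the epenthetic vowel yields /ʒ/ → /ʒu/, /θ/ → /θu/.

θiʒgeʒuθu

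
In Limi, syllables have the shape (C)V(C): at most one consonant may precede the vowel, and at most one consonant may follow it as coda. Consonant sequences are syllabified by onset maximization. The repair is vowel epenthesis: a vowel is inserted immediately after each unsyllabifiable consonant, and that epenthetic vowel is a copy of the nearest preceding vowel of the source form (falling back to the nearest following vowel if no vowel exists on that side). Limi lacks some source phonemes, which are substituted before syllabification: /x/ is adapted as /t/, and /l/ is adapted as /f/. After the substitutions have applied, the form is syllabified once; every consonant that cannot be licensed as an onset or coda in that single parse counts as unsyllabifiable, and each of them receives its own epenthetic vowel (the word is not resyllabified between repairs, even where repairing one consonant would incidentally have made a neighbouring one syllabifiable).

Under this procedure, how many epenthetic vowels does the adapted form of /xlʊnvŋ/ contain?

After substitution the input is /tfʊnvŋ/.
The unsyllabifiable consonants are /t/, /v/, /ŋ/; each receives one epenthetic vowel.

3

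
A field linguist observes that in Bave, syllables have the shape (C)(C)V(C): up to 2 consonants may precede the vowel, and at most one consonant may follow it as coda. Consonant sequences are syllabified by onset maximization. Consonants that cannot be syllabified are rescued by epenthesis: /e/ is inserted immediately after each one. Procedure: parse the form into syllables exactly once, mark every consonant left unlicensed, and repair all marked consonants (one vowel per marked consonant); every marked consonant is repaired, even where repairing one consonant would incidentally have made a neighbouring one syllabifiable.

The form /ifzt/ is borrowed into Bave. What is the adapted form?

Syllabifying with onset maximization leaves /z/, /t/ stranded (at most one coda consonant is licensed; onsets may contain at most 2 consonants).
Each unlicensed consonant becomes the onset of a new syllable: /z/ → /ze/, /t/ → /te/.

ifzete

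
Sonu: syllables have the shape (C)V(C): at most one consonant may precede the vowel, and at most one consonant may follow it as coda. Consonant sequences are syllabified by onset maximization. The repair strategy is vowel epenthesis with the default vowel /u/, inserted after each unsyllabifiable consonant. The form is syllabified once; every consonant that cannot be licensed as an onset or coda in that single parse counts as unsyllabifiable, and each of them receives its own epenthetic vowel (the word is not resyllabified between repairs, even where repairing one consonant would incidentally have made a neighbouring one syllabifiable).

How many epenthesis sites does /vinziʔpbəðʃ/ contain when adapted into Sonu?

The unsyllabifiable consonants are /p/, /ʃ/; each receives one epenthetic vowel.

2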